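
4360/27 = 4360/27 = 161.48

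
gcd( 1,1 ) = 1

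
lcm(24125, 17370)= 434250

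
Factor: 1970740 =2^2*5^1*211^1 * 467^1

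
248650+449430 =698080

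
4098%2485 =1613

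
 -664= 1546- 2210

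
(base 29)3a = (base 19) 52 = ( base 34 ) 2t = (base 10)97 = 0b1100001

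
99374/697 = 142 + 400/697 = 142.57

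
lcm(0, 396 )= 0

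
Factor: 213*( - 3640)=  - 2^3*3^1*5^1*  7^1*13^1*71^1 = - 775320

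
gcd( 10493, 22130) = 1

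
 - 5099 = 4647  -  9746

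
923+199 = 1122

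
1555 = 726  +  829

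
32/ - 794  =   - 1 + 381/397= - 0.04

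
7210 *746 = 5378660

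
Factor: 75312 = 2^4*3^2 * 523^1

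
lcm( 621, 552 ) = 4968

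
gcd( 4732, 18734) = 2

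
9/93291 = 3/31097 = 0.00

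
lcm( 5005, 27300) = 300300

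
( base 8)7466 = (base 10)3894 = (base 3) 12100020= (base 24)6i6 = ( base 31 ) 41j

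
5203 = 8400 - 3197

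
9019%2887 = 358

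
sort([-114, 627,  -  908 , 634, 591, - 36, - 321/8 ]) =[ - 908, - 114, - 321/8,- 36, 591, 627 , 634 ] 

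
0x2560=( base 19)179b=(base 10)9568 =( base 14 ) 36b6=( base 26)e40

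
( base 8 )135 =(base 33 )2r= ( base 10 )93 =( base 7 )162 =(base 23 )41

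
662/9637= 662/9637 = 0.07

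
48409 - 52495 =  - 4086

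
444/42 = 10 + 4/7 = 10.57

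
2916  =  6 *486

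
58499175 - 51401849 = 7097326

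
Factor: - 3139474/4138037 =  - 2^1*13^1*571^(  -  1 )*7247^( - 1)*120749^1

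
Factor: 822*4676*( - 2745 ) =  - 2^3*3^3 * 5^1*7^1*61^1 * 137^1 * 167^1 = - 10550879640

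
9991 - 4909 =5082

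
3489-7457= -3968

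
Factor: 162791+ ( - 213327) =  - 50536 = - 2^3*6317^1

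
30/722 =15/361 = 0.04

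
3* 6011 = 18033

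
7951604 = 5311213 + 2640391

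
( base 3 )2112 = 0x44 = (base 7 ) 125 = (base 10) 68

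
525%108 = 93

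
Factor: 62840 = 2^3*5^1*1571^1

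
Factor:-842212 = -2^2*7^2*4297^1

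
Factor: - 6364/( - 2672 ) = 1591/668 = 2^( - 2 )*37^1*43^1*167^( -1)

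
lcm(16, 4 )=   16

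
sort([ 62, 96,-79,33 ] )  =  [-79,33, 62, 96]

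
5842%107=64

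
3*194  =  582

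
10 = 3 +7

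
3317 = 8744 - 5427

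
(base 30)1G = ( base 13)37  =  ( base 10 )46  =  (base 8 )56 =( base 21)24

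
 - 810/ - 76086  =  15/1409 = 0.01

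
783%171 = 99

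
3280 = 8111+-4831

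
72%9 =0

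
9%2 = 1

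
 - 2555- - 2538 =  -17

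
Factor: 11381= 19^1*599^1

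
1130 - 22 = 1108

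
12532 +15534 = 28066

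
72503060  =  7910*9166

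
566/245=566/245 = 2.31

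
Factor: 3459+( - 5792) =  -  2333^1 = - 2333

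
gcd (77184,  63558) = 18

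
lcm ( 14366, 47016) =517176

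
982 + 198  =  1180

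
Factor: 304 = 2^4*19^1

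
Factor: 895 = 5^1*179^1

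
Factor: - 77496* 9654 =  - 748146384 = - 2^4*3^2*1609^1*3229^1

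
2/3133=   2/3133 = 0.00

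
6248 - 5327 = 921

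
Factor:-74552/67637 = -2^3*239^( - 1 ) * 283^( - 1)*9319^1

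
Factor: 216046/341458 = 13^( - 1)*23^(-1 ) * 571^(-1 )*108023^1 =108023/170729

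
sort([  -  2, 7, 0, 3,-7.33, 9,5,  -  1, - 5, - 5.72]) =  [ - 7.33, - 5.72, - 5,-2, - 1, 0, 3, 5,7, 9 ]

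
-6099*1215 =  - 7410285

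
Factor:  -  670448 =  - 2^4*41903^1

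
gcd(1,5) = 1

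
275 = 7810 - 7535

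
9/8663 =9/8663 = 0.00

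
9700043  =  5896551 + 3803492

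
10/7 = 1 + 3/7  =  1.43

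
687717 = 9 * 76413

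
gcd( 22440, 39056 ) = 8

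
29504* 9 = 265536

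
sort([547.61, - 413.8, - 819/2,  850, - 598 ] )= [ - 598, - 413.8, - 819/2, 547.61, 850]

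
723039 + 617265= 1340304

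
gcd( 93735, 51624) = 9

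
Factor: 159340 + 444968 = 2^2 * 3^1*50359^1 = 604308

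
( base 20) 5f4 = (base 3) 10011100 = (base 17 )7g9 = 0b100100000000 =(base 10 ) 2304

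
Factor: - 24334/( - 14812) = 2^( - 1) *7^( - 1 )*23^1 = 23/14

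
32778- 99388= -66610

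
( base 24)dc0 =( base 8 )17140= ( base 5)222101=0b1111001100000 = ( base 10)7776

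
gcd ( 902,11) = 11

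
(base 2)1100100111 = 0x327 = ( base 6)3423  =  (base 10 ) 807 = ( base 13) 4a1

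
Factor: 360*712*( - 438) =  - 2^7  *  3^3*5^1*73^1 * 89^1 = - 112268160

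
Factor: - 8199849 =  - 3^1 * 7^1*19^1*20551^1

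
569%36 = 29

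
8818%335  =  108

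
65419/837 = 65419/837=78.16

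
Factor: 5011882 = 2^1*61^1*41081^1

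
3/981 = 1/327 =0.00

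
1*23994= 23994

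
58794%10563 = 5979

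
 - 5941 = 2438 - 8379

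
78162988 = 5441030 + 72721958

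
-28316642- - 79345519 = 51028877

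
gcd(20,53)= 1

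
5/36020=1/7204 = 0.00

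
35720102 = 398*89749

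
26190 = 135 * 194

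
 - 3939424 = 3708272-7647696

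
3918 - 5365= - 1447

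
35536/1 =35536= 35536.00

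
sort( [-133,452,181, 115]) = [-133,115,181, 452]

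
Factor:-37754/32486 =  - 43/37 = - 37^( - 1 )*43^1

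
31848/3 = 10616  =  10616.00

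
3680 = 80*46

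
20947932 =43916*477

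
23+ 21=44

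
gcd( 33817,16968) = 7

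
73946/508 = 145 + 143/254 = 145.56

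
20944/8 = 2618 = 2618.00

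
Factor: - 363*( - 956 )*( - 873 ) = - 302955444 = -  2^2*3^3*11^2*97^1*239^1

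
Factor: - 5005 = -5^1*7^1 * 11^1*13^1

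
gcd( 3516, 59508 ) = 12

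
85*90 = 7650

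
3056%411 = 179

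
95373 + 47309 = 142682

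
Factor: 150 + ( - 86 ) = 64 = 2^6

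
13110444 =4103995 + 9006449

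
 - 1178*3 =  - 3534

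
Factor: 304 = 2^4*19^1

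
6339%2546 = 1247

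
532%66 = 4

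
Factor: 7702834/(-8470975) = - 2^1*5^( - 2 )*41^1*93937^1*338839^(-1 )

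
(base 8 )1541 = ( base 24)1C1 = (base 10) 865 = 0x361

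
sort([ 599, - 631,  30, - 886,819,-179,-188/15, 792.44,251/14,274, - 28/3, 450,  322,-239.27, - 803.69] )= [- 886, - 803.69 , - 631, - 239.27, - 179, - 188/15, - 28/3,251/14, 30, 274,322, 450, 599,792.44, 819] 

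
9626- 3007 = 6619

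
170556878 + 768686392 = 939243270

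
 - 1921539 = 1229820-3151359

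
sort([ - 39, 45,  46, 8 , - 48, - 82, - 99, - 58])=[ - 99, - 82, - 58,  -  48, - 39,8,45, 46]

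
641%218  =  205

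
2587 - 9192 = - 6605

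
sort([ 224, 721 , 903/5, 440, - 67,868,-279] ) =[ - 279, -67,903/5, 224, 440,721, 868 ]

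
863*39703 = 34263689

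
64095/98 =64095/98 = 654.03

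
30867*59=1821153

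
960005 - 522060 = 437945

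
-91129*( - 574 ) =52308046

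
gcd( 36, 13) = 1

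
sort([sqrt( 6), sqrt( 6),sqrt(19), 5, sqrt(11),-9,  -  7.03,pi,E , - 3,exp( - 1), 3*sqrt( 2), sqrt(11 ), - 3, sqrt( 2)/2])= [ - 9, - 7.03, - 3, - 3, exp( - 1 ), sqrt (2) /2,sqrt (6 ),sqrt(6),  E,pi, sqrt( 11),sqrt( 11 ),3*sqrt( 2 ), sqrt( 19),5]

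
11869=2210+9659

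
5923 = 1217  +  4706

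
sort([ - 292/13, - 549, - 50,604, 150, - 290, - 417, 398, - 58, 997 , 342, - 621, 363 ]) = [ - 621, - 549, - 417, - 290,-58, - 50,-292/13, 150,342 , 363,398,604,997]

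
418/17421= 418/17421 = 0.02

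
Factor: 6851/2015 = 5^( - 1 )*17^1 = 17/5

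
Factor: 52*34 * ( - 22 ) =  - 2^4*11^1*13^1*17^1  =  - 38896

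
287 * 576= 165312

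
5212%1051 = 1008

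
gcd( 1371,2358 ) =3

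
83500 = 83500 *1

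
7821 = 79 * 99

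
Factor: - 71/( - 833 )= 7^( - 2)*17^( - 1 )*71^1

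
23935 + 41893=65828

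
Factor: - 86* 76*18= -2^4*3^2*19^1*43^1 = -117648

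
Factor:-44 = -2^2*11^1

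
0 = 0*15077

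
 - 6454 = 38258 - 44712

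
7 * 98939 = 692573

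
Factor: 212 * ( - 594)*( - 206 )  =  25941168=2^4*3^3*11^1*53^1*103^1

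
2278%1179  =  1099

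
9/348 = 3/116 = 0.03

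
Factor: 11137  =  7^1*37^1*43^1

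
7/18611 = 7/18611 = 0.00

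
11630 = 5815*2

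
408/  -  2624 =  - 1 + 277/328 = -0.16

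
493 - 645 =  - 152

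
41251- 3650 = 37601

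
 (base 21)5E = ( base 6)315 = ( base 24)4n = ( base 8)167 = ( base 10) 119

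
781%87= 85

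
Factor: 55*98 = 2^1 * 5^1 * 7^2 * 11^1 = 5390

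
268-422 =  - 154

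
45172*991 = 44765452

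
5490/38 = 144+ 9/19 = 144.47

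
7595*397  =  3015215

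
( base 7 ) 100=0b110001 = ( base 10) 49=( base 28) 1L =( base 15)34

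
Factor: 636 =2^2*3^1*53^1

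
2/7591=2/7591 = 0.00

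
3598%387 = 115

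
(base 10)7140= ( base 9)10713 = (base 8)15744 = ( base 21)g40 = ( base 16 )1be4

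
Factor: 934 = 2^1*467^1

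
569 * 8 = 4552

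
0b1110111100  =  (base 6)4232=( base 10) 956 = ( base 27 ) 18b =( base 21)23B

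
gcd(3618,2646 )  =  54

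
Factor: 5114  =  2^1*2557^1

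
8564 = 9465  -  901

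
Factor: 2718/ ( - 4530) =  - 3^1*5^( - 1 ) = - 3/5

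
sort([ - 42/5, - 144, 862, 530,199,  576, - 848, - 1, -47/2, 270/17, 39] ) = [ - 848 , - 144, - 47/2,-42/5,  -  1,270/17,39 , 199,530,  576,  862 ]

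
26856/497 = 54 + 18/497 = 54.04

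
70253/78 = 900 + 53/78 = 900.68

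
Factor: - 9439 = -9439^1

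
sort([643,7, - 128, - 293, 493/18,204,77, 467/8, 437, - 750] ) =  [ - 750,  -  293,  -  128 , 7, 493/18,467/8,77,  204,  437,643 ] 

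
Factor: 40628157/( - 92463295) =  - 3^1*5^(- 1)  *  53^1*255523^1*18492659^(- 1)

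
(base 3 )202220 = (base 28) k4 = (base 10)564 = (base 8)1064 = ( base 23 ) 11C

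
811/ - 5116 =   -  811/5116 = - 0.16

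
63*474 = 29862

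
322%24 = 10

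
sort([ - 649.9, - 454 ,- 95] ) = [ - 649.9, - 454, -95] 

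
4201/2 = 4201/2=2100.50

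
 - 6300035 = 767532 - 7067567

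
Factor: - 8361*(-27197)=3^2 * 929^1*27197^1 =227394117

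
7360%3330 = 700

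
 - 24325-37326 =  - 61651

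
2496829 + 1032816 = 3529645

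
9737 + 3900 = 13637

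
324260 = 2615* 124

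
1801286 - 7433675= - 5632389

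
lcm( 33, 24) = 264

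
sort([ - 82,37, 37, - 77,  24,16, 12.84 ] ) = [ - 82, - 77, 12.84,16, 24,  37, 37]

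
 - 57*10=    - 570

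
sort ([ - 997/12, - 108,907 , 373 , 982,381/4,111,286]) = [ - 108, - 997/12,381/4,111,286,373 , 907,982]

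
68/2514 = 34/1257  =  0.03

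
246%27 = 3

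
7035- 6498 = 537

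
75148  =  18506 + 56642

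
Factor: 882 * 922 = 2^2*3^2*7^2*461^1 = 813204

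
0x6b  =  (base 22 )4J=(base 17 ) 65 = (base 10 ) 107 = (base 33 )38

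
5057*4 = 20228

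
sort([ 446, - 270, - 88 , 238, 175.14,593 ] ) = [-270, - 88 , 175.14,  238 , 446,593]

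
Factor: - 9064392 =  - 2^3*3^1 * 23^1*16421^1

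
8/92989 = 8/92989 = 0.00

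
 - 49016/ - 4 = 12254/1 = 12254.00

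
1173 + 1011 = 2184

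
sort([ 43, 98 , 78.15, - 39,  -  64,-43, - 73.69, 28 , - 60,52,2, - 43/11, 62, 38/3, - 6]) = [ - 73.69,- 64 , - 60, - 43,  -  39,-6,-43/11,  2, 38/3,28, 43,52, 62,78.15,98] 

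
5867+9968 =15835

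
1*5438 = 5438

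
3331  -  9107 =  - 5776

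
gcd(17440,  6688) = 32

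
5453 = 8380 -2927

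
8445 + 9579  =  18024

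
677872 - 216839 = 461033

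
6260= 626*10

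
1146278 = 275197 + 871081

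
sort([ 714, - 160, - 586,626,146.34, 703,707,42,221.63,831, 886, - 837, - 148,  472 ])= [ - 837, - 586, - 160,  -  148,42,146.34, 221.63,472,626 , 703,707, 714,831, 886]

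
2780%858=206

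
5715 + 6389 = 12104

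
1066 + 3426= 4492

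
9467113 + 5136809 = 14603922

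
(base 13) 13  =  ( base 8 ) 20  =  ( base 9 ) 17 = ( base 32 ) G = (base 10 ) 16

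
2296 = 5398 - 3102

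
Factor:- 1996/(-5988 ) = 3^ (-1)=1/3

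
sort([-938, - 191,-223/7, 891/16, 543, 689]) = [-938,- 191, - 223/7,891/16, 543, 689 ] 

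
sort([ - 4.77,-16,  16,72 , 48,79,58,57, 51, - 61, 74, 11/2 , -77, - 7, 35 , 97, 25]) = [  -  77, -61 ,  -  16, - 7, - 4.77,11/2 , 16,25,35, 48, 51,57, 58, 72, 74 , 79, 97]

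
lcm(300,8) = 600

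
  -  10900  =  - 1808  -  9092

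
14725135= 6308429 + 8416706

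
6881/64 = 6881/64 =107.52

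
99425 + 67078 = 166503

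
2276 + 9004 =11280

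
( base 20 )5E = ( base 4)1302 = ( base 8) 162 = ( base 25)4E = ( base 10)114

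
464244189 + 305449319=769693508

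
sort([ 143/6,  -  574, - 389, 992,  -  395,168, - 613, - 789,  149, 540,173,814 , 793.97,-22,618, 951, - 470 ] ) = [ - 789, - 613, - 574, - 470 , - 395, - 389, - 22,143/6,149,168,173, 540,618,793.97,814,951, 992] 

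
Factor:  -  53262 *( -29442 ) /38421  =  58079252/1423 = 2^2 * 7^1* 11^1*269^1*701^1 * 1423^( - 1)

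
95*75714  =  7192830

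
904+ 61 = 965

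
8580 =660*13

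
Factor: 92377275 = 3^1*5^2*1231697^1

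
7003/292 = 7003/292 = 23.98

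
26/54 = 13/27 = 0.48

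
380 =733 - 353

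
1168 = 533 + 635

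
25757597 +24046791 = 49804388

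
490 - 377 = 113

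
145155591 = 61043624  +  84111967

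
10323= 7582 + 2741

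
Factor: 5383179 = 3^5*22153^1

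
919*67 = 61573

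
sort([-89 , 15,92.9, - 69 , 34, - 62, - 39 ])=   [ - 89, - 69, - 62, - 39, 15,34,92.9]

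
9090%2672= 1074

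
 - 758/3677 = -1 + 2919/3677 = - 0.21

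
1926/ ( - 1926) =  - 1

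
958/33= 958/33 = 29.03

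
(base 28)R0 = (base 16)2F4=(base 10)756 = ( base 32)nk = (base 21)1F0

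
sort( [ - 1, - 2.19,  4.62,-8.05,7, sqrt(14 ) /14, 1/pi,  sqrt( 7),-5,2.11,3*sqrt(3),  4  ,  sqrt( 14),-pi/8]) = [ - 8.05,-5, - 2.19,-1,-pi/8, sqrt (14) /14,1/pi,2.11,sqrt( 7),sqrt( 14), 4, 4.62, 3*sqrt(3),7]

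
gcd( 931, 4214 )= 49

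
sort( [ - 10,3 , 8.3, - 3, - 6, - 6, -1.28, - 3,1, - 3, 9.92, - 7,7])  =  [  -  10, - 7, - 6, - 6,-3, -3, - 3 , - 1.28,1,3,  7, 8.3, 9.92 ]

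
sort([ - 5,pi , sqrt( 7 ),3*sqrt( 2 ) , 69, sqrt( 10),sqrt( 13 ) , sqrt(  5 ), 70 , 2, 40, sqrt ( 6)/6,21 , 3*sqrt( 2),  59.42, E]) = [ - 5,sqrt(6)/6,2, sqrt(5),sqrt (7), E,pi,sqrt(10), sqrt(13)  ,  3*sqrt( 2), 3 *sqrt( 2),21,40 , 59.42,69, 70 ] 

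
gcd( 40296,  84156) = 12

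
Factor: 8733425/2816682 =2^( -1) *3^ ( - 1)*5^2*11^( - 1 )*42677^( - 1)*349337^1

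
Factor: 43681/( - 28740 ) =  - 2^( - 2)*3^ ( - 1 )*5^( - 1 )*11^2*19^2 * 479^( - 1 )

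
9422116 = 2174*4334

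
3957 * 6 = 23742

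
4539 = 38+4501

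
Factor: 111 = 3^1*37^1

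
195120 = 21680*9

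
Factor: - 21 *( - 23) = 3^1*7^1*23^1 = 483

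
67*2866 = 192022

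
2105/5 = 421 = 421.00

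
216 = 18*12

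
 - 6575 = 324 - 6899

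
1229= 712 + 517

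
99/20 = 4 + 19/20 = 4.95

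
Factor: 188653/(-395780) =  - 2^( - 2)*5^(-1) * 7^( - 1)*11^( - 1 )*257^(-1)*188653^1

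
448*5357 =2399936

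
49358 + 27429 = 76787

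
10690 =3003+7687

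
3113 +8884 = 11997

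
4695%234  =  15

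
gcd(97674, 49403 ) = 1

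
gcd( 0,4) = 4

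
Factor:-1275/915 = -5^1*17^1*61^( - 1) = - 85/61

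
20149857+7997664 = 28147521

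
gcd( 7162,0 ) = 7162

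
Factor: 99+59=158 = 2^1*79^1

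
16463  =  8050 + 8413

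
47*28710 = 1349370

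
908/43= 908/43 =21.12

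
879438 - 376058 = 503380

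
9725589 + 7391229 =17116818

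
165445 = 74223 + 91222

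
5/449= 5/449=0.01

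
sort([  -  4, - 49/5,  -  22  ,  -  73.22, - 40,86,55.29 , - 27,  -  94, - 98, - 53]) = [ - 98, - 94, - 73.22, - 53, - 40, - 27,- 22,-49/5, - 4, 55.29, 86 ] 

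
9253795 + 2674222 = 11928017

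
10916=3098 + 7818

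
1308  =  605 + 703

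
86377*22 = 1900294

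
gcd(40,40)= 40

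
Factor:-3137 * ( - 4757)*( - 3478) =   -  2^1*37^1*47^1*67^1*71^1*3137^1 = - 51901181902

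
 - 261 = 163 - 424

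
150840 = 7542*20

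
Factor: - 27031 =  - 27031^1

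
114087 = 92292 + 21795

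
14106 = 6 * 2351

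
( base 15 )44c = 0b1111001100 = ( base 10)972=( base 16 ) 3cc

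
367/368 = 367/368 = 1.00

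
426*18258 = 7777908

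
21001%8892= 3217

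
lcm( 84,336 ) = 336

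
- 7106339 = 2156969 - 9263308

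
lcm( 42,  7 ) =42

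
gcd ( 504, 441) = 63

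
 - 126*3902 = -491652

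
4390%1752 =886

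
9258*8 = 74064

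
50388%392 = 212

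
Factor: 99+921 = 2^2*3^1*5^1*17^1  =  1020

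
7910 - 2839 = 5071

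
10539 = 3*3513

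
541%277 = 264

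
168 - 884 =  - 716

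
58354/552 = 29177/276 = 105.71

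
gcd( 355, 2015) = 5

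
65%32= 1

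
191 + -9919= - 9728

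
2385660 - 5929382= - 3543722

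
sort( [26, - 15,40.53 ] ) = [ - 15, 26,40.53]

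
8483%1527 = 848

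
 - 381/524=-381/524 = -  0.73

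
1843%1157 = 686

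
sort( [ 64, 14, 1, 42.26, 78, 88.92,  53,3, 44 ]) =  [1,3, 14, 42.26, 44, 53, 64, 78, 88.92] 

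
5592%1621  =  729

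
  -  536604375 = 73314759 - 609919134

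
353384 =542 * 652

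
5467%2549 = 369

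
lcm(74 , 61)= 4514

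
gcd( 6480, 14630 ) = 10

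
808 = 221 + 587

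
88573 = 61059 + 27514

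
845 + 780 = 1625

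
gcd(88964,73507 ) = 1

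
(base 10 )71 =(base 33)25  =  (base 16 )47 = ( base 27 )2H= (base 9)78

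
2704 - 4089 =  - 1385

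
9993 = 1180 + 8813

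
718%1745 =718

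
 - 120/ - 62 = 1 + 29/31  =  1.94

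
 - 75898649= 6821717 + -82720366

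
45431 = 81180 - 35749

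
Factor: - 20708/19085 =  - 2^2*5^( - 1)*11^( - 1)*31^1*167^1*347^(  -  1) 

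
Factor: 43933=43933^1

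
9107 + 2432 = 11539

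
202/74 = 2 + 27/37 =2.73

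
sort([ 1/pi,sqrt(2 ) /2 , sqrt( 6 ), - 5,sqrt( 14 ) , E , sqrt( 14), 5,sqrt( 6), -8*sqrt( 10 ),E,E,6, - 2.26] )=[- 8*sqrt(10),- 5, - 2.26,  1/pi,sqrt( 2) /2,sqrt( 6 ) , sqrt( 6 ), E , E,E,  sqrt( 14), sqrt ( 14),5 , 6 ] 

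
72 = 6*12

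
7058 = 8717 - 1659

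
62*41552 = 2576224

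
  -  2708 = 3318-6026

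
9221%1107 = 365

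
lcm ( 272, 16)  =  272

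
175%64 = 47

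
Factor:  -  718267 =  - 11^1* 17^1*23^1 * 167^1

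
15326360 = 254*60340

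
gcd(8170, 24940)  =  430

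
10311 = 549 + 9762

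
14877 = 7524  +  7353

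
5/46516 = 5/46516 =0.00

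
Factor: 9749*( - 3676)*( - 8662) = 310422900488  =  2^3*61^1* 71^1*919^1 * 9749^1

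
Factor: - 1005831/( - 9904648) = 2^( - 3 )*3^3*13^( - 1)  *131^ (- 1 )*727^ ( - 1)*37253^1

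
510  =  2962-2452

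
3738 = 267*14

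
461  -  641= - 180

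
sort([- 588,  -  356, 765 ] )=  [-588, - 356,765]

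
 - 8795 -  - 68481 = 59686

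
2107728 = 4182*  504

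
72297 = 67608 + 4689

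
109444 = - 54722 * (  -  2 ) 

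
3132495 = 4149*755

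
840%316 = 208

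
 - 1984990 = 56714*( - 35)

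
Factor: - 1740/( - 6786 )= 2^1*3^(  -  1)  *5^1*13^( - 1 ) = 10/39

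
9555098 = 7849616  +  1705482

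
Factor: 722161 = 11^1 * 65651^1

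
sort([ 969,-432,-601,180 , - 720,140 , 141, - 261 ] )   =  [ - 720, - 601, - 432, - 261,140,141 , 180,969]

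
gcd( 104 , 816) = 8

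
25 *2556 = 63900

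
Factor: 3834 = 2^1 * 3^3*71^1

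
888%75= 63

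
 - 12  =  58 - 70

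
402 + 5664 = 6066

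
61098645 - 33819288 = 27279357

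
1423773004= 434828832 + 988944172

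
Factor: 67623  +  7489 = 75112 = 2^3*41^1*229^1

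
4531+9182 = 13713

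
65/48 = 1 + 17/48  =  1.35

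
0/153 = 0 = 0.00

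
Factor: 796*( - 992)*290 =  - 2^8  *  5^1*29^1*31^1*199^1=- 228993280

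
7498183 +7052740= 14550923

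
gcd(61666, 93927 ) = 1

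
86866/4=21716 + 1/2= 21716.50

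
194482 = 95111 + 99371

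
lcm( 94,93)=8742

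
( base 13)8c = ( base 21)5B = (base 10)116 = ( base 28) 44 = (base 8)164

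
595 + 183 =778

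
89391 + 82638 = 172029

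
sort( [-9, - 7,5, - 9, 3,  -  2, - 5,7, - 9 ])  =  [ - 9,- 9, - 9, - 7, - 5, - 2,3,  5, 7]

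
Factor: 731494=2^1 * 365747^1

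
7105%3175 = 755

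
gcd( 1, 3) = 1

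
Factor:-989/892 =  - 2^( - 2)*23^1*43^1* 223^( - 1) 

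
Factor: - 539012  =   - 2^2*134753^1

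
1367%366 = 269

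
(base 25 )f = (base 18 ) F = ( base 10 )15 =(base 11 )14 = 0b1111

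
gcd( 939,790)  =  1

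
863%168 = 23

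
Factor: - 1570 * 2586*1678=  - 2^3 * 3^1*5^1*157^1*431^1*839^1 = - 6812713560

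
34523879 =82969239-48445360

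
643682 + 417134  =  1060816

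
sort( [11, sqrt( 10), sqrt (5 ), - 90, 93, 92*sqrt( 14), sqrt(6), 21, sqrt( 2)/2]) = [ - 90, sqrt( 2) /2, sqrt(5),sqrt( 6 ), sqrt (10 ), 11, 21,93,92 * sqrt( 14 )] 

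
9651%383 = 76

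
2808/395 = 2808/395 = 7.11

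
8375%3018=2339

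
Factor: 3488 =2^5*109^1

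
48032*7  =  336224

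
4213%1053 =1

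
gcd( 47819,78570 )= 1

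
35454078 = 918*38621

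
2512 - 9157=-6645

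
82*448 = 36736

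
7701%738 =321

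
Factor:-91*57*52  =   - 269724=-2^2*3^1*7^1*13^2*19^1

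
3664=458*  8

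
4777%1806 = 1165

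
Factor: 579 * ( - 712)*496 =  - 2^7 * 3^1*31^1*89^1*193^1   =  - 204475008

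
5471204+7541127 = 13012331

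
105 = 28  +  77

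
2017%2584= 2017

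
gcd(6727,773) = 1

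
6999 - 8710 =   -  1711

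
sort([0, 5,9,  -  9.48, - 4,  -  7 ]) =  [-9.48, - 7, - 4, 0,  5,9] 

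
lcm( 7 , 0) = 0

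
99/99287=99/99287 = 0.00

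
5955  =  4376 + 1579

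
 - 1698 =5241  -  6939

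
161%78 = 5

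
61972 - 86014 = - 24042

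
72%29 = 14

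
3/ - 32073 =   -  1+10690/10691=- 0.00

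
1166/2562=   583/1281 = 0.46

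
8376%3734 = 908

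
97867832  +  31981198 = 129849030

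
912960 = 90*10144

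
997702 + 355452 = 1353154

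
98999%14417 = 12497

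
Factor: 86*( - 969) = - 83334 = - 2^1*3^1 * 17^1*19^1*43^1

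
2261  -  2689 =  - 428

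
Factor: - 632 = -2^3*79^1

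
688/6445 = 688/6445 = 0.11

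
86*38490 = 3310140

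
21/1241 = 21/1241=0.02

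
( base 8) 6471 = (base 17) BC2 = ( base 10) 3385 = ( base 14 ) 133b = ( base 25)5AA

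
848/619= 848/619 = 1.37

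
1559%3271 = 1559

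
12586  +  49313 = 61899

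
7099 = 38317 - 31218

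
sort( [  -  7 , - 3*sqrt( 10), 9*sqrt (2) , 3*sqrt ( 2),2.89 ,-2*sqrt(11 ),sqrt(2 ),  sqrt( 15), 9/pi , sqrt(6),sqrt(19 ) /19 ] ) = [ - 3*sqrt( 10 ) , - 7,  -  2*sqrt(11) , sqrt( 19) /19,sqrt( 2), sqrt(6), 9/pi,2.89, sqrt (15 ), 3*sqrt(2), 9*sqrt ( 2)]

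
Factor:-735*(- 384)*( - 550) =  - 2^8*3^2*5^3*7^2*11^1 = - 155232000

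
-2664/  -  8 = 333/1   =  333.00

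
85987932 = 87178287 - 1190355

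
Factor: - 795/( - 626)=2^( - 1)*3^1*5^1*53^1*313^( - 1) 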